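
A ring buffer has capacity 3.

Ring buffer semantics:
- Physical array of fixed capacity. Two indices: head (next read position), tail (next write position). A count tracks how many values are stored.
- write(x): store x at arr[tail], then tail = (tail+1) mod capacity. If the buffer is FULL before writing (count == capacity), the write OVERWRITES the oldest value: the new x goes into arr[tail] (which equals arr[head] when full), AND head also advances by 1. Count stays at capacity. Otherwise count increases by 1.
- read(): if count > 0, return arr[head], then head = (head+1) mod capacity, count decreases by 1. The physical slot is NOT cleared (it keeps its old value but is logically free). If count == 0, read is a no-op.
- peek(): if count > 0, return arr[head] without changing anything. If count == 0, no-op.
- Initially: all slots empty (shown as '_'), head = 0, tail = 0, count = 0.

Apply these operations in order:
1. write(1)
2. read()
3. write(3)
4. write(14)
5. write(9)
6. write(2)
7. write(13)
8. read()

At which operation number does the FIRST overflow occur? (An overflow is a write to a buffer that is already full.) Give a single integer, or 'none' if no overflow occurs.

After op 1 (write(1)): arr=[1 _ _] head=0 tail=1 count=1
After op 2 (read()): arr=[1 _ _] head=1 tail=1 count=0
After op 3 (write(3)): arr=[1 3 _] head=1 tail=2 count=1
After op 4 (write(14)): arr=[1 3 14] head=1 tail=0 count=2
After op 5 (write(9)): arr=[9 3 14] head=1 tail=1 count=3
After op 6 (write(2)): arr=[9 2 14] head=2 tail=2 count=3
After op 7 (write(13)): arr=[9 2 13] head=0 tail=0 count=3
After op 8 (read()): arr=[9 2 13] head=1 tail=0 count=2

Answer: 6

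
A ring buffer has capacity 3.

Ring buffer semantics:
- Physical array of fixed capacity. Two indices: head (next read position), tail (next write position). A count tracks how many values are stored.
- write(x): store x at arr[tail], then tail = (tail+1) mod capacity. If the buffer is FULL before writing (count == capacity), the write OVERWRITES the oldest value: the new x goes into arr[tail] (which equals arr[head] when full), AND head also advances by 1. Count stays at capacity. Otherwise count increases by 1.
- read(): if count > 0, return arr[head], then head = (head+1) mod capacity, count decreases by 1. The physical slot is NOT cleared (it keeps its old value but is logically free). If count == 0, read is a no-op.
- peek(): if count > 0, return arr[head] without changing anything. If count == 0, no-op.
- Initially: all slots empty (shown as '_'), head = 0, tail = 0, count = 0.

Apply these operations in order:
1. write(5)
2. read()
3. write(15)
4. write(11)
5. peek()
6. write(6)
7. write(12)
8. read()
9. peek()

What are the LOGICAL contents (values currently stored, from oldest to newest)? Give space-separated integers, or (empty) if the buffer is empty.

After op 1 (write(5)): arr=[5 _ _] head=0 tail=1 count=1
After op 2 (read()): arr=[5 _ _] head=1 tail=1 count=0
After op 3 (write(15)): arr=[5 15 _] head=1 tail=2 count=1
After op 4 (write(11)): arr=[5 15 11] head=1 tail=0 count=2
After op 5 (peek()): arr=[5 15 11] head=1 tail=0 count=2
After op 6 (write(6)): arr=[6 15 11] head=1 tail=1 count=3
After op 7 (write(12)): arr=[6 12 11] head=2 tail=2 count=3
After op 8 (read()): arr=[6 12 11] head=0 tail=2 count=2
After op 9 (peek()): arr=[6 12 11] head=0 tail=2 count=2

Answer: 6 12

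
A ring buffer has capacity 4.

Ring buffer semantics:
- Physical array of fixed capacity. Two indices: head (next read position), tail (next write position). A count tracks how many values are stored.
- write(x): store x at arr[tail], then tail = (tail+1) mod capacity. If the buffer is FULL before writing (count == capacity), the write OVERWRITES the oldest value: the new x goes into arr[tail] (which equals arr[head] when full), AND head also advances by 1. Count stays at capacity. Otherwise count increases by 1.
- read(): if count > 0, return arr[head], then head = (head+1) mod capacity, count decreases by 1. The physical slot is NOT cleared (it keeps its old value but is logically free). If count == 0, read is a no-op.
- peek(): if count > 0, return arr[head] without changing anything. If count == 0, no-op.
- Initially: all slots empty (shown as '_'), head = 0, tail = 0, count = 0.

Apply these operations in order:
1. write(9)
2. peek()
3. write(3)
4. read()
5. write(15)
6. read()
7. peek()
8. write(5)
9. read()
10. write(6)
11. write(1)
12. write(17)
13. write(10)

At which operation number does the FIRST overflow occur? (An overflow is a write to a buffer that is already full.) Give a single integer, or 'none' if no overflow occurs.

Answer: 13

Derivation:
After op 1 (write(9)): arr=[9 _ _ _] head=0 tail=1 count=1
After op 2 (peek()): arr=[9 _ _ _] head=0 tail=1 count=1
After op 3 (write(3)): arr=[9 3 _ _] head=0 tail=2 count=2
After op 4 (read()): arr=[9 3 _ _] head=1 tail=2 count=1
After op 5 (write(15)): arr=[9 3 15 _] head=1 tail=3 count=2
After op 6 (read()): arr=[9 3 15 _] head=2 tail=3 count=1
After op 7 (peek()): arr=[9 3 15 _] head=2 tail=3 count=1
After op 8 (write(5)): arr=[9 3 15 5] head=2 tail=0 count=2
After op 9 (read()): arr=[9 3 15 5] head=3 tail=0 count=1
After op 10 (write(6)): arr=[6 3 15 5] head=3 tail=1 count=2
After op 11 (write(1)): arr=[6 1 15 5] head=3 tail=2 count=3
After op 12 (write(17)): arr=[6 1 17 5] head=3 tail=3 count=4
After op 13 (write(10)): arr=[6 1 17 10] head=0 tail=0 count=4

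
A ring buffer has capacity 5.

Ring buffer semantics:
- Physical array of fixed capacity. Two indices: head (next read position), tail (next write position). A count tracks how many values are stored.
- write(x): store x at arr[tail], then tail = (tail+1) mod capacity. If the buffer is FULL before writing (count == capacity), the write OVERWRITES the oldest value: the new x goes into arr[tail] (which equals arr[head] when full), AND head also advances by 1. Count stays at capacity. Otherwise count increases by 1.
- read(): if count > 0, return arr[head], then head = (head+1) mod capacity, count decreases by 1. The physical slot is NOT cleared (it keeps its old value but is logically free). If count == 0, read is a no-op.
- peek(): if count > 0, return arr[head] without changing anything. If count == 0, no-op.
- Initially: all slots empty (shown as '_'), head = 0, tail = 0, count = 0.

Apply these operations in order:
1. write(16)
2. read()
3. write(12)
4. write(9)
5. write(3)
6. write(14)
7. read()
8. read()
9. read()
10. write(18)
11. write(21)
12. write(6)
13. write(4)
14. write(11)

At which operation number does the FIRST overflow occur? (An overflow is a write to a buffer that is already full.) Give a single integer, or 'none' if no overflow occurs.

Answer: 14

Derivation:
After op 1 (write(16)): arr=[16 _ _ _ _] head=0 tail=1 count=1
After op 2 (read()): arr=[16 _ _ _ _] head=1 tail=1 count=0
After op 3 (write(12)): arr=[16 12 _ _ _] head=1 tail=2 count=1
After op 4 (write(9)): arr=[16 12 9 _ _] head=1 tail=3 count=2
After op 5 (write(3)): arr=[16 12 9 3 _] head=1 tail=4 count=3
After op 6 (write(14)): arr=[16 12 9 3 14] head=1 tail=0 count=4
After op 7 (read()): arr=[16 12 9 3 14] head=2 tail=0 count=3
After op 8 (read()): arr=[16 12 9 3 14] head=3 tail=0 count=2
After op 9 (read()): arr=[16 12 9 3 14] head=4 tail=0 count=1
After op 10 (write(18)): arr=[18 12 9 3 14] head=4 tail=1 count=2
After op 11 (write(21)): arr=[18 21 9 3 14] head=4 tail=2 count=3
After op 12 (write(6)): arr=[18 21 6 3 14] head=4 tail=3 count=4
After op 13 (write(4)): arr=[18 21 6 4 14] head=4 tail=4 count=5
After op 14 (write(11)): arr=[18 21 6 4 11] head=0 tail=0 count=5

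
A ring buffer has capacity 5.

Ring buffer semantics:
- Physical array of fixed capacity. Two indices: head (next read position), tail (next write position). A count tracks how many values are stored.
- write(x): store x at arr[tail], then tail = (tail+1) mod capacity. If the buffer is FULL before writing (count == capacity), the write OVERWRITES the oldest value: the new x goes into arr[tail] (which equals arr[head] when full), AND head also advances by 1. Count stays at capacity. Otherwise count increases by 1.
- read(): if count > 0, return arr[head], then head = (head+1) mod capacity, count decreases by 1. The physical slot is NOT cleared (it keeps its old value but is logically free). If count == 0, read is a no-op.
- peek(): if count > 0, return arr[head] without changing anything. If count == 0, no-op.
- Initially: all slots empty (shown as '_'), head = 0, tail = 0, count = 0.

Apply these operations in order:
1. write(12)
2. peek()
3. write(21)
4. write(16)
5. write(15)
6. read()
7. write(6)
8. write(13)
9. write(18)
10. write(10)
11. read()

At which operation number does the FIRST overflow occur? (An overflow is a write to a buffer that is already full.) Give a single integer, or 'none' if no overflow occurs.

After op 1 (write(12)): arr=[12 _ _ _ _] head=0 tail=1 count=1
After op 2 (peek()): arr=[12 _ _ _ _] head=0 tail=1 count=1
After op 3 (write(21)): arr=[12 21 _ _ _] head=0 tail=2 count=2
After op 4 (write(16)): arr=[12 21 16 _ _] head=0 tail=3 count=3
After op 5 (write(15)): arr=[12 21 16 15 _] head=0 tail=4 count=4
After op 6 (read()): arr=[12 21 16 15 _] head=1 tail=4 count=3
After op 7 (write(6)): arr=[12 21 16 15 6] head=1 tail=0 count=4
After op 8 (write(13)): arr=[13 21 16 15 6] head=1 tail=1 count=5
After op 9 (write(18)): arr=[13 18 16 15 6] head=2 tail=2 count=5
After op 10 (write(10)): arr=[13 18 10 15 6] head=3 tail=3 count=5
After op 11 (read()): arr=[13 18 10 15 6] head=4 tail=3 count=4

Answer: 9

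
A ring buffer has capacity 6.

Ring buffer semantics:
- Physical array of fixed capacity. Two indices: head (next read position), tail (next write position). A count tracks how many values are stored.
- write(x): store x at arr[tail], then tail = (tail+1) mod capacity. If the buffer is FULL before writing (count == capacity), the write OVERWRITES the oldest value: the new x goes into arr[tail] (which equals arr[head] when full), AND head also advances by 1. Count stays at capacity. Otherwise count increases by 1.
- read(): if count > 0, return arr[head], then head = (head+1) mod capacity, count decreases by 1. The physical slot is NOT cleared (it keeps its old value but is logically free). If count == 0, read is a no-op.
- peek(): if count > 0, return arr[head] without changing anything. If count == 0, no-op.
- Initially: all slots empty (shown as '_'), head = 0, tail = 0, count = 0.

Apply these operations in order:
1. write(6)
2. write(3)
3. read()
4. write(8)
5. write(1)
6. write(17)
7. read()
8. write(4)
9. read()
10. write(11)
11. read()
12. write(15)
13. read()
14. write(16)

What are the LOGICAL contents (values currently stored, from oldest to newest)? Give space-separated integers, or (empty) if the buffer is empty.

Answer: 4 11 15 16

Derivation:
After op 1 (write(6)): arr=[6 _ _ _ _ _] head=0 tail=1 count=1
After op 2 (write(3)): arr=[6 3 _ _ _ _] head=0 tail=2 count=2
After op 3 (read()): arr=[6 3 _ _ _ _] head=1 tail=2 count=1
After op 4 (write(8)): arr=[6 3 8 _ _ _] head=1 tail=3 count=2
After op 5 (write(1)): arr=[6 3 8 1 _ _] head=1 tail=4 count=3
After op 6 (write(17)): arr=[6 3 8 1 17 _] head=1 tail=5 count=4
After op 7 (read()): arr=[6 3 8 1 17 _] head=2 tail=5 count=3
After op 8 (write(4)): arr=[6 3 8 1 17 4] head=2 tail=0 count=4
After op 9 (read()): arr=[6 3 8 1 17 4] head=3 tail=0 count=3
After op 10 (write(11)): arr=[11 3 8 1 17 4] head=3 tail=1 count=4
After op 11 (read()): arr=[11 3 8 1 17 4] head=4 tail=1 count=3
After op 12 (write(15)): arr=[11 15 8 1 17 4] head=4 tail=2 count=4
After op 13 (read()): arr=[11 15 8 1 17 4] head=5 tail=2 count=3
After op 14 (write(16)): arr=[11 15 16 1 17 4] head=5 tail=3 count=4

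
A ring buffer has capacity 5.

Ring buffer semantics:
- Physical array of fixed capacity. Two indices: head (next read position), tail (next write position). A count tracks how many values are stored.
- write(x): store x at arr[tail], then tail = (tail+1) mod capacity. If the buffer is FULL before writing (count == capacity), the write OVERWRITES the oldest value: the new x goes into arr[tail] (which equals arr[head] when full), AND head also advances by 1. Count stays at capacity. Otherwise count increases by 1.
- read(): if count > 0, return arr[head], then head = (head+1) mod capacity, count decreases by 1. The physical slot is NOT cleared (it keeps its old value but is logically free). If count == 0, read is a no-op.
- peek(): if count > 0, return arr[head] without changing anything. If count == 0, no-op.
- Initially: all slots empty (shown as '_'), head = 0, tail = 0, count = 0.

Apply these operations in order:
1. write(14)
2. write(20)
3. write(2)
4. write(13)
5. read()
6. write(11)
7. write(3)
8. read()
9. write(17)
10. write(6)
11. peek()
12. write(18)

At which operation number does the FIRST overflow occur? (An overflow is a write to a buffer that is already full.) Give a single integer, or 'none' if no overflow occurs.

After op 1 (write(14)): arr=[14 _ _ _ _] head=0 tail=1 count=1
After op 2 (write(20)): arr=[14 20 _ _ _] head=0 tail=2 count=2
After op 3 (write(2)): arr=[14 20 2 _ _] head=0 tail=3 count=3
After op 4 (write(13)): arr=[14 20 2 13 _] head=0 tail=4 count=4
After op 5 (read()): arr=[14 20 2 13 _] head=1 tail=4 count=3
After op 6 (write(11)): arr=[14 20 2 13 11] head=1 tail=0 count=4
After op 7 (write(3)): arr=[3 20 2 13 11] head=1 tail=1 count=5
After op 8 (read()): arr=[3 20 2 13 11] head=2 tail=1 count=4
After op 9 (write(17)): arr=[3 17 2 13 11] head=2 tail=2 count=5
After op 10 (write(6)): arr=[3 17 6 13 11] head=3 tail=3 count=5
After op 11 (peek()): arr=[3 17 6 13 11] head=3 tail=3 count=5
After op 12 (write(18)): arr=[3 17 6 18 11] head=4 tail=4 count=5

Answer: 10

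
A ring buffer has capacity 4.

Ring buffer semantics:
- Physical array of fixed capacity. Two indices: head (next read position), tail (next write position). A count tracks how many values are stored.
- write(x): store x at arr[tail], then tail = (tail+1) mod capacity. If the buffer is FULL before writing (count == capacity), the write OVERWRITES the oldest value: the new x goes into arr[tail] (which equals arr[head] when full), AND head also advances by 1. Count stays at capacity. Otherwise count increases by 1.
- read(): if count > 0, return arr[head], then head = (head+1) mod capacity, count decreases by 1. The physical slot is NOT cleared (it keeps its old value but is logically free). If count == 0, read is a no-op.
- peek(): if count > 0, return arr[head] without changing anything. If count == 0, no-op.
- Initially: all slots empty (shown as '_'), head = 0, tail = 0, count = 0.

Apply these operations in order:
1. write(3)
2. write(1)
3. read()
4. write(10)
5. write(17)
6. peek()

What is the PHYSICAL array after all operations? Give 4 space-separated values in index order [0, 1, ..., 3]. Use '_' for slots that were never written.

Answer: 3 1 10 17

Derivation:
After op 1 (write(3)): arr=[3 _ _ _] head=0 tail=1 count=1
After op 2 (write(1)): arr=[3 1 _ _] head=0 tail=2 count=2
After op 3 (read()): arr=[3 1 _ _] head=1 tail=2 count=1
After op 4 (write(10)): arr=[3 1 10 _] head=1 tail=3 count=2
After op 5 (write(17)): arr=[3 1 10 17] head=1 tail=0 count=3
After op 6 (peek()): arr=[3 1 10 17] head=1 tail=0 count=3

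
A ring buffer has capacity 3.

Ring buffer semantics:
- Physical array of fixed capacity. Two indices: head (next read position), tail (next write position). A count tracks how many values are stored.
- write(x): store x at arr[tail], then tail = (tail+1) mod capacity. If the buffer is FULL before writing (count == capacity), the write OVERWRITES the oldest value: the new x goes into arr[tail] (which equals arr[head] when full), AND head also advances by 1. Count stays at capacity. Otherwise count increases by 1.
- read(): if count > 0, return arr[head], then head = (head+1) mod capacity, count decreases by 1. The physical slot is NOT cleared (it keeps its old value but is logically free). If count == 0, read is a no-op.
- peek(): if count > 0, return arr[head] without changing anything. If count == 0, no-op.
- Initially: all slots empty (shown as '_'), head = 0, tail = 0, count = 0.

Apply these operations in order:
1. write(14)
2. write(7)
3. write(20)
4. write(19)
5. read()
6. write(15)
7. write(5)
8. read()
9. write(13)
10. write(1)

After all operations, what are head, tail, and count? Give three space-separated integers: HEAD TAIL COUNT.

Answer: 2 2 3

Derivation:
After op 1 (write(14)): arr=[14 _ _] head=0 tail=1 count=1
After op 2 (write(7)): arr=[14 7 _] head=0 tail=2 count=2
After op 3 (write(20)): arr=[14 7 20] head=0 tail=0 count=3
After op 4 (write(19)): arr=[19 7 20] head=1 tail=1 count=3
After op 5 (read()): arr=[19 7 20] head=2 tail=1 count=2
After op 6 (write(15)): arr=[19 15 20] head=2 tail=2 count=3
After op 7 (write(5)): arr=[19 15 5] head=0 tail=0 count=3
After op 8 (read()): arr=[19 15 5] head=1 tail=0 count=2
After op 9 (write(13)): arr=[13 15 5] head=1 tail=1 count=3
After op 10 (write(1)): arr=[13 1 5] head=2 tail=2 count=3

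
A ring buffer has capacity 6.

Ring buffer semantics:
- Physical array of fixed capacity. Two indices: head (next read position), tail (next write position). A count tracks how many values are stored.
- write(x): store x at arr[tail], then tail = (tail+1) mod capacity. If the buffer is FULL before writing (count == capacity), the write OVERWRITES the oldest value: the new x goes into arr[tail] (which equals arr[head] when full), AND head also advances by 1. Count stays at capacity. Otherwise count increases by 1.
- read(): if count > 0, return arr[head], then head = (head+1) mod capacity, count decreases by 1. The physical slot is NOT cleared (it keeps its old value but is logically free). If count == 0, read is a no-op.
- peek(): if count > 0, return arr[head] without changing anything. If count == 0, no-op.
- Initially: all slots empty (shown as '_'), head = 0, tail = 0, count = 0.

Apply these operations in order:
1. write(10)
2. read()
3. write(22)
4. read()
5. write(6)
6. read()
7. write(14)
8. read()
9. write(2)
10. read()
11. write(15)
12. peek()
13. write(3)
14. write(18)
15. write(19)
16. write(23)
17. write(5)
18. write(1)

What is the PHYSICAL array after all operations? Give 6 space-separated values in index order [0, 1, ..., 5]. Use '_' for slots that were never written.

Answer: 3 18 19 23 5 1

Derivation:
After op 1 (write(10)): arr=[10 _ _ _ _ _] head=0 tail=1 count=1
After op 2 (read()): arr=[10 _ _ _ _ _] head=1 tail=1 count=0
After op 3 (write(22)): arr=[10 22 _ _ _ _] head=1 tail=2 count=1
After op 4 (read()): arr=[10 22 _ _ _ _] head=2 tail=2 count=0
After op 5 (write(6)): arr=[10 22 6 _ _ _] head=2 tail=3 count=1
After op 6 (read()): arr=[10 22 6 _ _ _] head=3 tail=3 count=0
After op 7 (write(14)): arr=[10 22 6 14 _ _] head=3 tail=4 count=1
After op 8 (read()): arr=[10 22 6 14 _ _] head=4 tail=4 count=0
After op 9 (write(2)): arr=[10 22 6 14 2 _] head=4 tail=5 count=1
After op 10 (read()): arr=[10 22 6 14 2 _] head=5 tail=5 count=0
After op 11 (write(15)): arr=[10 22 6 14 2 15] head=5 tail=0 count=1
After op 12 (peek()): arr=[10 22 6 14 2 15] head=5 tail=0 count=1
After op 13 (write(3)): arr=[3 22 6 14 2 15] head=5 tail=1 count=2
After op 14 (write(18)): arr=[3 18 6 14 2 15] head=5 tail=2 count=3
After op 15 (write(19)): arr=[3 18 19 14 2 15] head=5 tail=3 count=4
After op 16 (write(23)): arr=[3 18 19 23 2 15] head=5 tail=4 count=5
After op 17 (write(5)): arr=[3 18 19 23 5 15] head=5 tail=5 count=6
After op 18 (write(1)): arr=[3 18 19 23 5 1] head=0 tail=0 count=6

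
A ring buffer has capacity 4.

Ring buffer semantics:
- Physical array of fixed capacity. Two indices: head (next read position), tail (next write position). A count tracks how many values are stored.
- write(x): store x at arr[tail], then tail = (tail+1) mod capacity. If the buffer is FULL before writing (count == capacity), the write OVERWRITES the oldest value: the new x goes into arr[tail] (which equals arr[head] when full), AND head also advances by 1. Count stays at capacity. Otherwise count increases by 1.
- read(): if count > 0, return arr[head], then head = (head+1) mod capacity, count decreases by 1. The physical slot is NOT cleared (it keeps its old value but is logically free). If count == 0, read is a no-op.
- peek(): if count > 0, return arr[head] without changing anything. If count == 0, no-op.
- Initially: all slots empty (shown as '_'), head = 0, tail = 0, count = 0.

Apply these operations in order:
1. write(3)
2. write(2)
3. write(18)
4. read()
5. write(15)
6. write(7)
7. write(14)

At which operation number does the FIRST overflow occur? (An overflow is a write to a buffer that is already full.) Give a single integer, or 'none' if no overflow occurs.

After op 1 (write(3)): arr=[3 _ _ _] head=0 tail=1 count=1
After op 2 (write(2)): arr=[3 2 _ _] head=0 tail=2 count=2
After op 3 (write(18)): arr=[3 2 18 _] head=0 tail=3 count=3
After op 4 (read()): arr=[3 2 18 _] head=1 tail=3 count=2
After op 5 (write(15)): arr=[3 2 18 15] head=1 tail=0 count=3
After op 6 (write(7)): arr=[7 2 18 15] head=1 tail=1 count=4
After op 7 (write(14)): arr=[7 14 18 15] head=2 tail=2 count=4

Answer: 7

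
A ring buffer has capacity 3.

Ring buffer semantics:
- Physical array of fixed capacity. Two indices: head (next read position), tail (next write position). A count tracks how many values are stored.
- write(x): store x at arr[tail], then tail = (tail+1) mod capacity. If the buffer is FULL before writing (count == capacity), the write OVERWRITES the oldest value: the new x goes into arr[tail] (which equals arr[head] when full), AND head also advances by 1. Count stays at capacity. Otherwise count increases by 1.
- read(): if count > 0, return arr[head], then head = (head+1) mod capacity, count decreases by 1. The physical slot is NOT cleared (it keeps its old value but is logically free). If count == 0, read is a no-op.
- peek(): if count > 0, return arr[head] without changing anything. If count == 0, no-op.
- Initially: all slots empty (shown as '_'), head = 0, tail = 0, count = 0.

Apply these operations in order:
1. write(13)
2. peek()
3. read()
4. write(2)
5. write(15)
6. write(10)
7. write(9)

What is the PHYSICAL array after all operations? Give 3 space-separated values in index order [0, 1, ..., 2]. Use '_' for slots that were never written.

Answer: 10 9 15

Derivation:
After op 1 (write(13)): arr=[13 _ _] head=0 tail=1 count=1
After op 2 (peek()): arr=[13 _ _] head=0 tail=1 count=1
After op 3 (read()): arr=[13 _ _] head=1 tail=1 count=0
After op 4 (write(2)): arr=[13 2 _] head=1 tail=2 count=1
After op 5 (write(15)): arr=[13 2 15] head=1 tail=0 count=2
After op 6 (write(10)): arr=[10 2 15] head=1 tail=1 count=3
After op 7 (write(9)): arr=[10 9 15] head=2 tail=2 count=3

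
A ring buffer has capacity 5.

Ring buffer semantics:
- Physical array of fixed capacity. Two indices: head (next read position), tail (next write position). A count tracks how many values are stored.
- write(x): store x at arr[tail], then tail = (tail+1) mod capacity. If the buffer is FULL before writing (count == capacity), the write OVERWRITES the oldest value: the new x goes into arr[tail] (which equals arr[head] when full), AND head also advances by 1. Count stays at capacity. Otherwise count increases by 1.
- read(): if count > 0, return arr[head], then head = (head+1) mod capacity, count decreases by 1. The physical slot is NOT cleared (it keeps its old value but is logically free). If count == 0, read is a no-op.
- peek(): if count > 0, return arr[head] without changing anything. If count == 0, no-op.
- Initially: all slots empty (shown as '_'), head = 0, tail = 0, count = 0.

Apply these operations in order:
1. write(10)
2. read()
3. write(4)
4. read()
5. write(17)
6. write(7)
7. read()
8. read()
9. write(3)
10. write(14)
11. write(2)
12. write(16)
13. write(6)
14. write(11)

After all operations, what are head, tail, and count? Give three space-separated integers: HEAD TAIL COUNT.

After op 1 (write(10)): arr=[10 _ _ _ _] head=0 tail=1 count=1
After op 2 (read()): arr=[10 _ _ _ _] head=1 tail=1 count=0
After op 3 (write(4)): arr=[10 4 _ _ _] head=1 tail=2 count=1
After op 4 (read()): arr=[10 4 _ _ _] head=2 tail=2 count=0
After op 5 (write(17)): arr=[10 4 17 _ _] head=2 tail=3 count=1
After op 6 (write(7)): arr=[10 4 17 7 _] head=2 tail=4 count=2
After op 7 (read()): arr=[10 4 17 7 _] head=3 tail=4 count=1
After op 8 (read()): arr=[10 4 17 7 _] head=4 tail=4 count=0
After op 9 (write(3)): arr=[10 4 17 7 3] head=4 tail=0 count=1
After op 10 (write(14)): arr=[14 4 17 7 3] head=4 tail=1 count=2
After op 11 (write(2)): arr=[14 2 17 7 3] head=4 tail=2 count=3
After op 12 (write(16)): arr=[14 2 16 7 3] head=4 tail=3 count=4
After op 13 (write(6)): arr=[14 2 16 6 3] head=4 tail=4 count=5
After op 14 (write(11)): arr=[14 2 16 6 11] head=0 tail=0 count=5

Answer: 0 0 5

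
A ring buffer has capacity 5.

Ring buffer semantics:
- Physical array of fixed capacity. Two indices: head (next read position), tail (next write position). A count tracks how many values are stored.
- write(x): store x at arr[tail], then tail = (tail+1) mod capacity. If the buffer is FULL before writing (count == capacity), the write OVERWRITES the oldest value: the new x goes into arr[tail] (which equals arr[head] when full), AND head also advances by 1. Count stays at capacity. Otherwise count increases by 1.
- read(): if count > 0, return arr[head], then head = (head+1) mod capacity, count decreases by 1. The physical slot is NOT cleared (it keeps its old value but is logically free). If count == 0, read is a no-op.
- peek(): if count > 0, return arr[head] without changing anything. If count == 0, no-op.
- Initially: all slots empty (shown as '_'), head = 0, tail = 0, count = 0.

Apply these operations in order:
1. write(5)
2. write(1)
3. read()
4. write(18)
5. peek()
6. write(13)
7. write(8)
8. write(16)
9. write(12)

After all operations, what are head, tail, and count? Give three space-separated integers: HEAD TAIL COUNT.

After op 1 (write(5)): arr=[5 _ _ _ _] head=0 tail=1 count=1
After op 2 (write(1)): arr=[5 1 _ _ _] head=0 tail=2 count=2
After op 3 (read()): arr=[5 1 _ _ _] head=1 tail=2 count=1
After op 4 (write(18)): arr=[5 1 18 _ _] head=1 tail=3 count=2
After op 5 (peek()): arr=[5 1 18 _ _] head=1 tail=3 count=2
After op 6 (write(13)): arr=[5 1 18 13 _] head=1 tail=4 count=3
After op 7 (write(8)): arr=[5 1 18 13 8] head=1 tail=0 count=4
After op 8 (write(16)): arr=[16 1 18 13 8] head=1 tail=1 count=5
After op 9 (write(12)): arr=[16 12 18 13 8] head=2 tail=2 count=5

Answer: 2 2 5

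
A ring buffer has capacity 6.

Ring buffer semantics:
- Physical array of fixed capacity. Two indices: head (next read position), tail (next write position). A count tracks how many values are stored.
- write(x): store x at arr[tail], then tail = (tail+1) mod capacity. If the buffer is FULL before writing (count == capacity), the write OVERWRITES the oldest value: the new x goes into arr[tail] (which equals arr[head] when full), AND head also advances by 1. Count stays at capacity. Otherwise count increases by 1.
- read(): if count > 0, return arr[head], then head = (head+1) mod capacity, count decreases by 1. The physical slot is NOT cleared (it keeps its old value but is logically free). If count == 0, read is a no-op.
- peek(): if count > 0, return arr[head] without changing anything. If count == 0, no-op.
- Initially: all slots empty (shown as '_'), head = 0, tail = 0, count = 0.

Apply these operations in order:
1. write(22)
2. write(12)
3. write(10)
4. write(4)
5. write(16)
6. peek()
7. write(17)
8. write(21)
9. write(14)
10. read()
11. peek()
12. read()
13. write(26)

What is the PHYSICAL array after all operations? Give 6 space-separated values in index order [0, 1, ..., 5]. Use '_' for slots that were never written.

After op 1 (write(22)): arr=[22 _ _ _ _ _] head=0 tail=1 count=1
After op 2 (write(12)): arr=[22 12 _ _ _ _] head=0 tail=2 count=2
After op 3 (write(10)): arr=[22 12 10 _ _ _] head=0 tail=3 count=3
After op 4 (write(4)): arr=[22 12 10 4 _ _] head=0 tail=4 count=4
After op 5 (write(16)): arr=[22 12 10 4 16 _] head=0 tail=5 count=5
After op 6 (peek()): arr=[22 12 10 4 16 _] head=0 tail=5 count=5
After op 7 (write(17)): arr=[22 12 10 4 16 17] head=0 tail=0 count=6
After op 8 (write(21)): arr=[21 12 10 4 16 17] head=1 tail=1 count=6
After op 9 (write(14)): arr=[21 14 10 4 16 17] head=2 tail=2 count=6
After op 10 (read()): arr=[21 14 10 4 16 17] head=3 tail=2 count=5
After op 11 (peek()): arr=[21 14 10 4 16 17] head=3 tail=2 count=5
After op 12 (read()): arr=[21 14 10 4 16 17] head=4 tail=2 count=4
After op 13 (write(26)): arr=[21 14 26 4 16 17] head=4 tail=3 count=5

Answer: 21 14 26 4 16 17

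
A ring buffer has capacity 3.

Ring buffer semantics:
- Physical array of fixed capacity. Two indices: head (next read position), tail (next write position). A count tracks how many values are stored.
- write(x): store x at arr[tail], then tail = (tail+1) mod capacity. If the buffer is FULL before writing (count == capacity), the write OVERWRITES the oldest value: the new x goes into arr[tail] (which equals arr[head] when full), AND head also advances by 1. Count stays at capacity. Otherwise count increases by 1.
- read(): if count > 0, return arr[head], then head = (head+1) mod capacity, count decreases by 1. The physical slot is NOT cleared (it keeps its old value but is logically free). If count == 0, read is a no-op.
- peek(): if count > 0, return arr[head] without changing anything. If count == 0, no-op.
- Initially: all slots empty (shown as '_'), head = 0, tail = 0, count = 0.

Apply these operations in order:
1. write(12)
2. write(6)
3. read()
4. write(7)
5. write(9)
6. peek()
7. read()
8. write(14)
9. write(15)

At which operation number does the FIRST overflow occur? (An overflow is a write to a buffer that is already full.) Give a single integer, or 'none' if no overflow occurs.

After op 1 (write(12)): arr=[12 _ _] head=0 tail=1 count=1
After op 2 (write(6)): arr=[12 6 _] head=0 tail=2 count=2
After op 3 (read()): arr=[12 6 _] head=1 tail=2 count=1
After op 4 (write(7)): arr=[12 6 7] head=1 tail=0 count=2
After op 5 (write(9)): arr=[9 6 7] head=1 tail=1 count=3
After op 6 (peek()): arr=[9 6 7] head=1 tail=1 count=3
After op 7 (read()): arr=[9 6 7] head=2 tail=1 count=2
After op 8 (write(14)): arr=[9 14 7] head=2 tail=2 count=3
After op 9 (write(15)): arr=[9 14 15] head=0 tail=0 count=3

Answer: 9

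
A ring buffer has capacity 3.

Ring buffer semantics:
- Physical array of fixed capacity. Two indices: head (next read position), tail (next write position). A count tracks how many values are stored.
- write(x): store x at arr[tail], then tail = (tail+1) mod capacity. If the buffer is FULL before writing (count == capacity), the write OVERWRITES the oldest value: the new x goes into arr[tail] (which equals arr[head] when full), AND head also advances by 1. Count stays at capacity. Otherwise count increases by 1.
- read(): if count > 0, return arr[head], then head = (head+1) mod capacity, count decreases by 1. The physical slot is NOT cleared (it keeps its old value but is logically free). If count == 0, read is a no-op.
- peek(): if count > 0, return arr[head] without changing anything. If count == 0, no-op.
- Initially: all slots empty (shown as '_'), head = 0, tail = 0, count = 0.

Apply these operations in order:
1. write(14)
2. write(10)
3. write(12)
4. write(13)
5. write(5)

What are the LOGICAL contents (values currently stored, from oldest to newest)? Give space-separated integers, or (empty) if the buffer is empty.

Answer: 12 13 5

Derivation:
After op 1 (write(14)): arr=[14 _ _] head=0 tail=1 count=1
After op 2 (write(10)): arr=[14 10 _] head=0 tail=2 count=2
After op 3 (write(12)): arr=[14 10 12] head=0 tail=0 count=3
After op 4 (write(13)): arr=[13 10 12] head=1 tail=1 count=3
After op 5 (write(5)): arr=[13 5 12] head=2 tail=2 count=3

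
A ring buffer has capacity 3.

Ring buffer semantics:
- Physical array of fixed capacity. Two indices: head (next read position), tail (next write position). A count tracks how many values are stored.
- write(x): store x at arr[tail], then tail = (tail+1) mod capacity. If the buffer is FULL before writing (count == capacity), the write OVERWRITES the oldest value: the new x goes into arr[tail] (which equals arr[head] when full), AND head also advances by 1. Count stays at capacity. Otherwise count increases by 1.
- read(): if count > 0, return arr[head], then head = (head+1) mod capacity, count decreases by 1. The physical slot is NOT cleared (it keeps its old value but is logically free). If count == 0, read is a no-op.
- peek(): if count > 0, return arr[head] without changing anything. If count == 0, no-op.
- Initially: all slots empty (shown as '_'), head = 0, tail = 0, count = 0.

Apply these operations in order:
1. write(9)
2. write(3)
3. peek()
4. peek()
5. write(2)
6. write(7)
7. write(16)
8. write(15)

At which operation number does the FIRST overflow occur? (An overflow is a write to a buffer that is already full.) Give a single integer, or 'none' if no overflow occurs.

After op 1 (write(9)): arr=[9 _ _] head=0 tail=1 count=1
After op 2 (write(3)): arr=[9 3 _] head=0 tail=2 count=2
After op 3 (peek()): arr=[9 3 _] head=0 tail=2 count=2
After op 4 (peek()): arr=[9 3 _] head=0 tail=2 count=2
After op 5 (write(2)): arr=[9 3 2] head=0 tail=0 count=3
After op 6 (write(7)): arr=[7 3 2] head=1 tail=1 count=3
After op 7 (write(16)): arr=[7 16 2] head=2 tail=2 count=3
After op 8 (write(15)): arr=[7 16 15] head=0 tail=0 count=3

Answer: 6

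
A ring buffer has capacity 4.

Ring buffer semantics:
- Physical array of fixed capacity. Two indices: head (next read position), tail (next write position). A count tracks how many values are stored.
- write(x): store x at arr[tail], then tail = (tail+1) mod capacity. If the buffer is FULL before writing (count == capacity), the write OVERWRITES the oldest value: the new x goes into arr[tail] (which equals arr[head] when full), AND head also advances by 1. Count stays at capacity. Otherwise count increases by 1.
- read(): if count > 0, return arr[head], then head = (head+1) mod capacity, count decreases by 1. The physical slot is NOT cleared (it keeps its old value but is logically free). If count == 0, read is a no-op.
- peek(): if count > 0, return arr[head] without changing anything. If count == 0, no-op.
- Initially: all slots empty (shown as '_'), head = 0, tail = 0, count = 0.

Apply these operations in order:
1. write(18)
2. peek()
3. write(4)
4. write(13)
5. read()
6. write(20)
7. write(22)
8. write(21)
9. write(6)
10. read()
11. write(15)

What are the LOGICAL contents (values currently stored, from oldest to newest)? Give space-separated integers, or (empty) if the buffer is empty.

After op 1 (write(18)): arr=[18 _ _ _] head=0 tail=1 count=1
After op 2 (peek()): arr=[18 _ _ _] head=0 tail=1 count=1
After op 3 (write(4)): arr=[18 4 _ _] head=0 tail=2 count=2
After op 4 (write(13)): arr=[18 4 13 _] head=0 tail=3 count=3
After op 5 (read()): arr=[18 4 13 _] head=1 tail=3 count=2
After op 6 (write(20)): arr=[18 4 13 20] head=1 tail=0 count=3
After op 7 (write(22)): arr=[22 4 13 20] head=1 tail=1 count=4
After op 8 (write(21)): arr=[22 21 13 20] head=2 tail=2 count=4
After op 9 (write(6)): arr=[22 21 6 20] head=3 tail=3 count=4
After op 10 (read()): arr=[22 21 6 20] head=0 tail=3 count=3
After op 11 (write(15)): arr=[22 21 6 15] head=0 tail=0 count=4

Answer: 22 21 6 15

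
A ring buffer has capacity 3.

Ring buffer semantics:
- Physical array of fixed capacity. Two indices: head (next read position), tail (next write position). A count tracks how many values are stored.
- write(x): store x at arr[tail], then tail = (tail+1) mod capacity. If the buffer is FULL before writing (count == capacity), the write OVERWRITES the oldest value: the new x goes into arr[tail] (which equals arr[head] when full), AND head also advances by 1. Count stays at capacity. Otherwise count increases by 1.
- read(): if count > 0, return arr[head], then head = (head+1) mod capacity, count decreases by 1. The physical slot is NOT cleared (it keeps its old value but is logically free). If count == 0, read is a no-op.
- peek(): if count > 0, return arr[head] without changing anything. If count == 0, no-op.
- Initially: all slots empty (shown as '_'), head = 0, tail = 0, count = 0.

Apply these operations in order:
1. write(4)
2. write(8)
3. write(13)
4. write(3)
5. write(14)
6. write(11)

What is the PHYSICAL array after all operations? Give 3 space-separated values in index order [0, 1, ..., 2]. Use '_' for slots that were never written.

Answer: 3 14 11

Derivation:
After op 1 (write(4)): arr=[4 _ _] head=0 tail=1 count=1
After op 2 (write(8)): arr=[4 8 _] head=0 tail=2 count=2
After op 3 (write(13)): arr=[4 8 13] head=0 tail=0 count=3
After op 4 (write(3)): arr=[3 8 13] head=1 tail=1 count=3
After op 5 (write(14)): arr=[3 14 13] head=2 tail=2 count=3
After op 6 (write(11)): arr=[3 14 11] head=0 tail=0 count=3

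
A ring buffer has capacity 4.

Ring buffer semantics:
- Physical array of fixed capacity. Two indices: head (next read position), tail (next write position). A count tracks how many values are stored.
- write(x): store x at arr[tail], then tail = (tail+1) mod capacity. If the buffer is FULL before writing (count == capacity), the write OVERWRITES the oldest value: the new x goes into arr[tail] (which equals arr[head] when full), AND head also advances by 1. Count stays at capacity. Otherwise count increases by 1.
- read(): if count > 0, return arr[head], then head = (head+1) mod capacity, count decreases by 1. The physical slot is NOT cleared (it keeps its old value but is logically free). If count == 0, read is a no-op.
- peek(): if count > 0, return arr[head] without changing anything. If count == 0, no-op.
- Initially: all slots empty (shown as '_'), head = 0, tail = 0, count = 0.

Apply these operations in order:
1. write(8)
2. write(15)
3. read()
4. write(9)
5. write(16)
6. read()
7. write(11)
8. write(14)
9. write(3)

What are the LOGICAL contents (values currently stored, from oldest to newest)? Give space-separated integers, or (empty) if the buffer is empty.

Answer: 16 11 14 3

Derivation:
After op 1 (write(8)): arr=[8 _ _ _] head=0 tail=1 count=1
After op 2 (write(15)): arr=[8 15 _ _] head=0 tail=2 count=2
After op 3 (read()): arr=[8 15 _ _] head=1 tail=2 count=1
After op 4 (write(9)): arr=[8 15 9 _] head=1 tail=3 count=2
After op 5 (write(16)): arr=[8 15 9 16] head=1 tail=0 count=3
After op 6 (read()): arr=[8 15 9 16] head=2 tail=0 count=2
After op 7 (write(11)): arr=[11 15 9 16] head=2 tail=1 count=3
After op 8 (write(14)): arr=[11 14 9 16] head=2 tail=2 count=4
After op 9 (write(3)): arr=[11 14 3 16] head=3 tail=3 count=4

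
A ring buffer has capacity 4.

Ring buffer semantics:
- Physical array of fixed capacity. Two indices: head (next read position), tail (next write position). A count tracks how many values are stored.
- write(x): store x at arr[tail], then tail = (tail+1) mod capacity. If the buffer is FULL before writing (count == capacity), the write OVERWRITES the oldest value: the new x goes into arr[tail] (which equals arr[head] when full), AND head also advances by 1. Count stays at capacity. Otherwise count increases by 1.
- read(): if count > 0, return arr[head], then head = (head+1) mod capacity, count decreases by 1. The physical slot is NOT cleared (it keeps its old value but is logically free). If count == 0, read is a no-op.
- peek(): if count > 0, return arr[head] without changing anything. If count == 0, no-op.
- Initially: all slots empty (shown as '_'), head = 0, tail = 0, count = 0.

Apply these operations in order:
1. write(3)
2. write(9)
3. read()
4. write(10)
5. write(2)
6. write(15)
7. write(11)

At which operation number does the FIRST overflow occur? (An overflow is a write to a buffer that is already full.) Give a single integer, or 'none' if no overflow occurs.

Answer: 7

Derivation:
After op 1 (write(3)): arr=[3 _ _ _] head=0 tail=1 count=1
After op 2 (write(9)): arr=[3 9 _ _] head=0 tail=2 count=2
After op 3 (read()): arr=[3 9 _ _] head=1 tail=2 count=1
After op 4 (write(10)): arr=[3 9 10 _] head=1 tail=3 count=2
After op 5 (write(2)): arr=[3 9 10 2] head=1 tail=0 count=3
After op 6 (write(15)): arr=[15 9 10 2] head=1 tail=1 count=4
After op 7 (write(11)): arr=[15 11 10 2] head=2 tail=2 count=4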